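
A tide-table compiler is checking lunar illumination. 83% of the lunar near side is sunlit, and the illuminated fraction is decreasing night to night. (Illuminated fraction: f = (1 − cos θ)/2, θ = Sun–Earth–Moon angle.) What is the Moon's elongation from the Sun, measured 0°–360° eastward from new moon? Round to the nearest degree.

Invert f = (1 − cos θ)/2 to get cos θ = 1 − 2(0.83) = -0.660, hence θ₀ = arccos -0.660 = 131.3°.
A waning Moon lies in 180°–360°, so θ = 360° − 131.3° = 228.7°.

229°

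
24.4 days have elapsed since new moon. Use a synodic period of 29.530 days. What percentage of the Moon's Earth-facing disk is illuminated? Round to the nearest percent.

Elongation θ = 360° × 24.4/29.530 ≈ 297.5°.
cos 297.5° = 0.461, so f = (1 − 0.461)/2 = 0.269, so 27%.

27%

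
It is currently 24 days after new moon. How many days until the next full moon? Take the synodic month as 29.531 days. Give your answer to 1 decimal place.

20.3 days

Full moon occurs at elongation 180°, i.e. at age 29.531 × 180/360 = 14.765 d.
Already past this cycle's full moon; the next is at 14.765 + 29.531 = 44.296 d, so 44.296 − 24 = 20.296 days.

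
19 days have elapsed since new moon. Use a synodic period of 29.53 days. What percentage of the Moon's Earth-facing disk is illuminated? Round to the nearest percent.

81%

Elongation θ = 360° × 19/29.53 ≈ 231.6°.
Illuminated fraction = (1 − cos 231.6°)/2 = (1 − (-0.621))/2 ≈ 0.810, so 81%.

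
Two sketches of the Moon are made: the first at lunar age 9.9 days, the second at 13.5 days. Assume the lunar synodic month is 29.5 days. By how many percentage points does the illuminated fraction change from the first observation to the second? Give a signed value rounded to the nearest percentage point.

First observation: θ = 360°·9.9/29.5 = 120.8°, so f = 0.756.
Second observation: θ = 164.7°, f = 0.982.
Δf = 0.982 − 0.756 = +0.226, i.e. +23 pp.

+23 pp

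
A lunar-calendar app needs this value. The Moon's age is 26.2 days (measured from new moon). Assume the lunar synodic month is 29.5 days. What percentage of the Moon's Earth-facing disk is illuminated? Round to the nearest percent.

12%

Phase angle: θ = 360°·(26.2 d)/(29.5 d) = 319.7°.
cos 319.7° = 0.763, so f = (1 − 0.763)/2 = 0.119, so 12%.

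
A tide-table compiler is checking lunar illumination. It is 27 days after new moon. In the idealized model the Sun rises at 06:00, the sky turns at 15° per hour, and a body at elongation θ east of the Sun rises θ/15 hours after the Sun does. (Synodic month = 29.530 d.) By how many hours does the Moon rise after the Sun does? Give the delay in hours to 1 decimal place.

Phase angle: θ = 360°·(27 d)/(29.530 d) = 329.2°.
At 15° of sky rotation per hour, 329.2° corresponds to a 21.94 h lag.
So the Moon rises 21.94 h after the Sun.

21.9 h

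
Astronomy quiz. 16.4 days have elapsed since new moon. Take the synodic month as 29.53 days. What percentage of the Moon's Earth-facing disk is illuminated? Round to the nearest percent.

97%

Elongation θ = 360° × 16.4/29.53 ≈ 199.9°.
Illuminated fraction = (1 − cos 199.9°)/2 = (1 − (-0.940))/2 ≈ 0.970, so 97%.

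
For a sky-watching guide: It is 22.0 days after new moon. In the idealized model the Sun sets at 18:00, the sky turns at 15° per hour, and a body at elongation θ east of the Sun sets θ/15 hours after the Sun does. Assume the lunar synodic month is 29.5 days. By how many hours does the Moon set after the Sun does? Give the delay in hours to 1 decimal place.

Phase angle: θ = 360°·(22.0 d)/(29.5 d) = 268.5°.
The Moon trails the Sun by θ/15 = 268.5/15 ≈ 17.90 hours.
So the Moon sets 17.90 h after the Sun.

17.9 h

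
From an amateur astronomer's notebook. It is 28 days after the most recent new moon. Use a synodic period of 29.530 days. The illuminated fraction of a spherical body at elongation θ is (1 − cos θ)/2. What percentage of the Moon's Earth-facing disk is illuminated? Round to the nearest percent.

3%

The Moon has covered 28/29.530 of its cycle, so θ ≈ 360° × 28/29.530 = 341.3°.
Illuminated fraction = (1 − cos 341.3°)/2 = (1 − 0.947)/2 ≈ 0.026, so 3%.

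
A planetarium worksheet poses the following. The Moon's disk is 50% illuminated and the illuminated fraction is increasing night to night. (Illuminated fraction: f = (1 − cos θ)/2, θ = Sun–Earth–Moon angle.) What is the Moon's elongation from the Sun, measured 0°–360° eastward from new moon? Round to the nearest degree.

90°

Invert f = (1 − cos θ)/2 to get cos θ = 1 − 2(0.50) = 0.000, hence θ₀ = arccos 0.000 = 90.0°.
Before full moon the principal value applies: θ = 90.0°.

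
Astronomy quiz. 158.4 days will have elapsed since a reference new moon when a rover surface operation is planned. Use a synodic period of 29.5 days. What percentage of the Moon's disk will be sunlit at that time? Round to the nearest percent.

84%

158.4/29.5 = 5.369 lunations, so 5 complete cycles and 10.90 d into the next.
Elongation θ = 360° × 10.90/29.5 ≈ 133.0°.
Illuminated fraction = (1 − cos 133.0°)/2 = (1 − (-0.682))/2 ≈ 0.841, so 84%.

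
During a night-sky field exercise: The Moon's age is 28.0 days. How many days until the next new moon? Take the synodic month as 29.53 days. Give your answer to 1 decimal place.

1.5 days

One full lunation from the last new moon is 29.53 d; remaining = 29.53 − 28.0 = 1.530 d.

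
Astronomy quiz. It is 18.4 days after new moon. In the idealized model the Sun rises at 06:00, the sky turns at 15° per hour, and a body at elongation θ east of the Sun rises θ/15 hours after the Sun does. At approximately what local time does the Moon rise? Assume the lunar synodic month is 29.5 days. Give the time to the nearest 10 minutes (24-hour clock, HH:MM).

Phase angle: θ = 360°·(18.4 d)/(29.5 d) = 224.5°.
Delay after the Sun = 224.5° / (15°/h) ≈ 14.97 h.
06:00 + 14.969 h ≈ 20:58 → 21:00 to the nearest ten minutes.

21:00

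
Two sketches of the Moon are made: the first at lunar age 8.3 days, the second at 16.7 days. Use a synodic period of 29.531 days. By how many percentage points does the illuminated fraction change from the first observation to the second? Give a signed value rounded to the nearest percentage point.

+36 percentage points

First observation: θ = 360°·8.3/29.531 = 101.2°, so f = 0.597.
Second observation: θ = 203.6°, f = 0.958.
Δf = 0.958 − 0.597 = +0.361, i.e. +36 pp.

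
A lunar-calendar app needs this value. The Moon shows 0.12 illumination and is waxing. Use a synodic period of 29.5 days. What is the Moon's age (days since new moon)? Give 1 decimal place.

Invert f = (1 − cos θ)/2 to get cos θ = 1 − 2(0.12) = 0.760, hence θ₀ = arccos 0.760 = 40.5°.
Before full moon the principal value applies: θ = 40.5°.
That fraction of the synodic month is 40.5/360 × 29.5 d ≈ 3.32 d.

3.3 days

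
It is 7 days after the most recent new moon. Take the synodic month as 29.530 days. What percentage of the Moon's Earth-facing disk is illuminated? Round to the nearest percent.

The Moon has covered 7/29.530 of its cycle, so θ ≈ 360° × 7/29.530 = 85.3°.
cos 85.3° = 0.081, so f = (1 − 0.081)/2 = 0.459, so 46%.

46%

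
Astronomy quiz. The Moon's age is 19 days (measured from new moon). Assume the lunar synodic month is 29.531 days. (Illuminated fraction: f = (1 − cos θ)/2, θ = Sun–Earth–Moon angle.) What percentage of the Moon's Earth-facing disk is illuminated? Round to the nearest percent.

81%

Phase angle: θ = 360°·(19 d)/(29.531 d) = 231.6°.
With cos θ = (-0.621), the lit fraction is (1 − (-0.621))/2 ≈ 0.810, so 81%.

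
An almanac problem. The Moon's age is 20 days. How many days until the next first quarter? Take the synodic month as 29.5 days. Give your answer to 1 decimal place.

First quarter is 0.25 of the way through the cycle: age 0.25 × 29.5 = 7.375 d.
This lunation's first quarter (7.375 d) has passed, so add one period: 36.875 − 20 = 16.875 days.

16.9 days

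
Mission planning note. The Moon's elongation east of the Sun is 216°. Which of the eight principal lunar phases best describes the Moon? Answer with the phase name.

The waning gibbous sector spans roughly 202°–248°; 216° falls inside it.

waning gibbous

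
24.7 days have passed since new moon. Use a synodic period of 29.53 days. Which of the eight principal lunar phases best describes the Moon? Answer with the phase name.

waning crescent

θ ≈ 360° × 24.7/29.53 = 301°, which falls in the waning crescent sector.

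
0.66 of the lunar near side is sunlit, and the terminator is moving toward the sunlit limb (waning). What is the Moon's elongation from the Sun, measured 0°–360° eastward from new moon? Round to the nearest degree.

cos θ = 1 − 2f = -0.320, giving a principal value of 108.7°.
Since the Moon is past full (waning), take the reflex angle: θ = 360° − 108.7° = 251.3°.

251°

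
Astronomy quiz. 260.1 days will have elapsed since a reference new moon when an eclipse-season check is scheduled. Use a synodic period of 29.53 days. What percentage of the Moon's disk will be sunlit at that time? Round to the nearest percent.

32%

Reduce mod P: 260.1 − 8×29.53 = 23.86 d into the current lunation.
Elongation θ = 360° × 23.86/29.53 ≈ 290.9°.
cos 290.9° = 0.356, so f = (1 − 0.356)/2 = 0.322, so 32%.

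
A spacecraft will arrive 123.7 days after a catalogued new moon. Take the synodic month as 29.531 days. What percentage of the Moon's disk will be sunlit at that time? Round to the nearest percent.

31%

Reduce mod P: 123.7 − 4×29.531 = 5.58 d into the current lunation.
The Moon has covered 5.58/29.531 of its cycle, so θ ≈ 360° × 5.58/29.531 = 68.0°.
With cos θ = 0.375, the lit fraction is (1 − 0.375)/2 ≈ 0.312, so 31%.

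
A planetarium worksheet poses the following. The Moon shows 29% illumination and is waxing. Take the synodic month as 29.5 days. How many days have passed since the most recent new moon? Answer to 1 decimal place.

Invert f = (1 − cos θ)/2 to get cos θ = 1 − 2(0.29) = 0.420, hence θ₀ = arccos 0.420 = 65.2°.
Waxing ⇒ before full, so θ = 65.2°.
That fraction of the synodic month is 65.2/360 × 29.5 d ≈ 5.34 d.

5.3 days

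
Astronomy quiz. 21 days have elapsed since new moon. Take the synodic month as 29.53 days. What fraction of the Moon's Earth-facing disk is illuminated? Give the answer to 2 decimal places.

Phase angle: θ = 360°·(21 d)/(29.53 d) = 256.0°.
Illuminated fraction = (1 − cos 256.0°)/2 = (1 − (-0.242))/2 ≈ 0.621.

0.62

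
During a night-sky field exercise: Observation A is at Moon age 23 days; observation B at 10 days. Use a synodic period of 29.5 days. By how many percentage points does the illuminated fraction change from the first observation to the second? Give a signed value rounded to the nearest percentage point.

+36 percentage points

First observation: θ = 360°·23/29.5 = 280.7°, so f = 0.407.
Second observation: θ = 122.0°, f = 0.765.
Δf = 0.765 − 0.407 = +0.358, i.e. +36 pp.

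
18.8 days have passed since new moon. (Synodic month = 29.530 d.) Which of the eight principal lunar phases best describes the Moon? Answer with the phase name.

θ ≈ 360° × 18.8/29.530 = 229°, which falls in the waning gibbous sector.

waning gibbous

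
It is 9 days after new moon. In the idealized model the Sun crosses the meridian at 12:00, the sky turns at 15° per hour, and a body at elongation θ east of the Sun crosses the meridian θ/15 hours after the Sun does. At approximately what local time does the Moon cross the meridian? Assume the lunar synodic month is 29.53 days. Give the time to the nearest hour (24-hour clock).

Elongation θ = 360° × 9/29.53 ≈ 109.7°.
Delay after the Sun = 109.7° / (15°/h) ≈ 7.31 h.
12:00 + 7.31 h ≈ 19:19 → 19:00 to the nearest hour.

19:00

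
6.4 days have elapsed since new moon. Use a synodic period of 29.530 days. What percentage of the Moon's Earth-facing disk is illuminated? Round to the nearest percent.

The Moon has covered 6.4/29.530 of its cycle, so θ ≈ 360° × 6.4/29.530 = 78.0°.
Illuminated fraction = (1 − cos 78.0°)/2 = (1 − 0.208)/2 ≈ 0.396, so 40%.

40%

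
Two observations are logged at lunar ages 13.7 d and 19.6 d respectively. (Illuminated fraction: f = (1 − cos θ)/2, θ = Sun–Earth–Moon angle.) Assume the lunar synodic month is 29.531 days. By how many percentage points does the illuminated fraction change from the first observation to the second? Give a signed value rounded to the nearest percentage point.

-23 percentage points

First observation: θ = 360°·13.7/29.531 = 167.0°, so f = 0.987.
Second observation: θ = 238.9°, f = 0.758.
Δf = 0.758 − 0.987 = -0.229, i.e. -23 pp.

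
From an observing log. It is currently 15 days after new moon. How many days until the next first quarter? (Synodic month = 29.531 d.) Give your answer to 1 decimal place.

21.9 days

First quarter is 0.25 of the way through the cycle: age 0.25 × 29.531 = 7.383 d.
Already past this cycle's first quarter; the next is at 7.383 + 29.531 = 36.914 d, so 36.914 − 15 = 21.914 days.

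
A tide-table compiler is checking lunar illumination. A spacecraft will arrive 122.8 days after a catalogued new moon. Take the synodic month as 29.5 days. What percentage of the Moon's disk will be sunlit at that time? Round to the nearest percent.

122.8/29.5 = 4.163 lunations, so 4 complete cycles and 4.80 d into the next.
Phase angle: θ = 360°·(4.80 d)/(29.5 d) = 58.6°.
cos 58.6° = 0.521, so f = (1 − 0.521)/2 = 0.239, so 24%.

24%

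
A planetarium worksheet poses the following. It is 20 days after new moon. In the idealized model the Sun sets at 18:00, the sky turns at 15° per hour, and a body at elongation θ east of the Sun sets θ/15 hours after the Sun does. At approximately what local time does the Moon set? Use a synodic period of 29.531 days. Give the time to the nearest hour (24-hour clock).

10:00

Elongation θ = 360° × 20/29.531 ≈ 243.8°.
The Moon trails the Sun by θ/15 = 243.8/15 ≈ 16.25 hours.
18:00 + 16.25 h ≈ 10:15 → 10:00 to the nearest hour.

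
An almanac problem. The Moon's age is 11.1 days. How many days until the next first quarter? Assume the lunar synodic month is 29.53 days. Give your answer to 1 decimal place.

25.8 days

First quarter occurs at elongation 90°, i.e. at age 29.53 × 90/360 = 7.383 d.
Already past this cycle's first quarter; the next is at 7.383 + 29.53 = 36.913 d, so 36.913 − 11.1 = 25.813 days.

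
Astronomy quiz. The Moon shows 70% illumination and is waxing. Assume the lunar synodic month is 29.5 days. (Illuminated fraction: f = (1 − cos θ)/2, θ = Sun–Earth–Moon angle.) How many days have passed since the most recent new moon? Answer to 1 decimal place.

Invert f = (1 − cos θ)/2 to get cos θ = 1 − 2(0.70) = -0.400, hence θ₀ = arccos -0.400 = 113.6°.
The Moon is waxing (0°–180°), so θ = 113.6° directly.
Age = 29.5 × 113.6°/360° ≈ 9.31 days.

9.3 days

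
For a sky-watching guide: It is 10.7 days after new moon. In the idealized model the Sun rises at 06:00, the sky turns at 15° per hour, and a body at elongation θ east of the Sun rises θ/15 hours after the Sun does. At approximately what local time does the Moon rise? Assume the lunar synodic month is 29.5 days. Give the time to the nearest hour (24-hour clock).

Phase angle: θ = 360°·(10.7 d)/(29.5 d) = 130.6°.
At 15° of sky rotation per hour, 130.6° corresponds to a 8.71 h lag.
06:00 + 8.71 h ≈ 14:42 → 15:00 to the nearest hour.

15:00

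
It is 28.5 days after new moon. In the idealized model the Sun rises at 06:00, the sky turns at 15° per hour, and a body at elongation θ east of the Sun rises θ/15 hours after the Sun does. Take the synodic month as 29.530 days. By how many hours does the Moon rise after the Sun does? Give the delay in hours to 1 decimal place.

Elongation θ = 360° × 28.5/29.530 ≈ 347.4°.
At 15° of sky rotation per hour, 347.4° corresponds to a 23.16 h lag.
So the Moon rises 23.16 h after the Sun.

23.2 h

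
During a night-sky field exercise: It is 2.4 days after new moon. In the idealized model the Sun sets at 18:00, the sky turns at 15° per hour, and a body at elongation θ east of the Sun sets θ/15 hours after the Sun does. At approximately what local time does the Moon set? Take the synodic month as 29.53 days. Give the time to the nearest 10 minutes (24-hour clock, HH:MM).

20:00

Elongation θ = 360° × 2.4/29.53 ≈ 29.3°.
The Moon trails the Sun by θ/15 = 29.3/15 ≈ 1.95 hours.
18:00 + 1.951 h ≈ 19:57 → 20:00 to the nearest ten minutes.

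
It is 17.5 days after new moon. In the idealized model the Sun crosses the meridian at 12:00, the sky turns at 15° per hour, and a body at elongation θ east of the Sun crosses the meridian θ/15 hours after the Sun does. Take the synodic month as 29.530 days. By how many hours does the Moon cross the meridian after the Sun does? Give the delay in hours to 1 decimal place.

Phase angle: θ = 360°·(17.5 d)/(29.530 d) = 213.3°.
Delay after the Sun = 213.3° / (15°/h) ≈ 14.22 h.
So the Moon crosses the meridian 14.22 h after the Sun.

14.2 h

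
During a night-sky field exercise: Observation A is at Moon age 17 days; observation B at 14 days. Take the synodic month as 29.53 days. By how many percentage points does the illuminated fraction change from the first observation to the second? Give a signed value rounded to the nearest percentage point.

+5 pp

θ₁ = 360° × 17/29.53 = 207.2°, f₁ = (1 − cos θ₁)/2 = 0.945.
θ₂ = 360° × 14/29.53 = 170.7°, f₂ = (1 − cos θ₂)/2 = 0.993.
Change = f₂ − f₁ = +0.049 → +5 percentage points.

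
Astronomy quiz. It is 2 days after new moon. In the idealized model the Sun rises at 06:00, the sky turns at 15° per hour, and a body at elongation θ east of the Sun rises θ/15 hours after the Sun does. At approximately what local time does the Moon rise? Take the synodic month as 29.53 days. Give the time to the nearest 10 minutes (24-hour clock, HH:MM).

Phase angle: θ = 360°·(2 d)/(29.53 d) = 24.4°.
Delay after the Sun = 24.4° / (15°/h) ≈ 1.63 h.
06:00 + 1.625 h ≈ 07:38 → 07:40 to the nearest ten minutes.

07:40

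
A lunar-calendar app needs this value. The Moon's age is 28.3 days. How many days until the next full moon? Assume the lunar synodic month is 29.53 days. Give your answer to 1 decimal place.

16.0 days

Full moon occurs at elongation 180°, i.e. at age 29.53 × 180/360 = 14.765 d.
Already past this cycle's full moon; the next is at 14.765 + 29.53 = 44.295 d, so 44.295 − 28.3 = 15.995 days.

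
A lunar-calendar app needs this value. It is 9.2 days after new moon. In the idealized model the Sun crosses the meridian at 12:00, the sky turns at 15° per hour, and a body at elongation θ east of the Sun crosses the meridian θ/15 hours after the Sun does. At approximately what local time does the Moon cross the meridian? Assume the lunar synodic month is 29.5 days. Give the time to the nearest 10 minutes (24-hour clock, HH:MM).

Elongation θ = 360° × 9.2/29.5 ≈ 112.3°.
The Moon trails the Sun by θ/15 = 112.3/15 ≈ 7.48 hours.
12:00 + 7.485 h ≈ 19:29 → 19:30 to the nearest ten minutes.

19:30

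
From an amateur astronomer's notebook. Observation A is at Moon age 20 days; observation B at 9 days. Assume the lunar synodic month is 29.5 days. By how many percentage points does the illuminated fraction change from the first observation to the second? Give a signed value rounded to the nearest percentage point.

-5 percentage points

θ₁ = 360° × 20/29.5 = 244.1°, f₁ = (1 − cos θ₁)/2 = 0.719.
θ₂ = 360° × 9/29.5 = 109.8°, f₂ = (1 − cos θ₂)/2 = 0.670.
Change = f₂ − f₁ = -0.049 → -5 percentage points.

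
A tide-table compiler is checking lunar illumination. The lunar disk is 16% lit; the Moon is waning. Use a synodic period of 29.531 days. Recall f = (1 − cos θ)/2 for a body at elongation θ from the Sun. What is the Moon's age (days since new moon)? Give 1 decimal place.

cos θ = 1 − 2f = 0.680, giving a principal value of 47.2°.
A waning Moon lies in 180°–360°, so θ = 360° − 47.2° = 312.8°.
At 360°/29.531 d per day, 312.8° corresponds to 25.66 days.

25.7 days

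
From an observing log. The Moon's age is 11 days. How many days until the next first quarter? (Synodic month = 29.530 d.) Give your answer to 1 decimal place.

First quarter occurs at elongation 90°, i.e. at age 29.530 × 90/360 = 7.383 d.
Already past this cycle's first quarter; the next is at 7.383 + 29.530 = 36.913 d, so 36.913 − 11 = 25.913 days.

25.9 days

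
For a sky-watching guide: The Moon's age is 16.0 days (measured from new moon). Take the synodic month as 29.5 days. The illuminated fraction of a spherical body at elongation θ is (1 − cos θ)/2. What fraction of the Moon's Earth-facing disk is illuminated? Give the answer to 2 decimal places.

Elongation θ = 360° × 16.0/29.5 ≈ 195.3°.
cos 195.3° = (-0.965), so f = (1 − (-0.965))/2 = 0.982.

0.98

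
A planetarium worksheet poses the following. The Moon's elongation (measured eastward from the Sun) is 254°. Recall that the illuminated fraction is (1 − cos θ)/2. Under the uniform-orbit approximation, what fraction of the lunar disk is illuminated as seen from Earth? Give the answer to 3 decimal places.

f = (1 − cos 254°)/2 = (1 − (-0.276))/2 ≈ 0.638.

0.638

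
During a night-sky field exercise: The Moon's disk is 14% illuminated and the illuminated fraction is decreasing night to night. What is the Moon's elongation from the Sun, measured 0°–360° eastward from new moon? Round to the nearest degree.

Invert f = (1 − cos θ)/2 to get cos θ = 1 − 2(0.14) = 0.720, hence θ₀ = arccos 0.720 = 43.9°.
A waning Moon lies in 180°–360°, so θ = 360° − 43.9° = 316.1°.

316°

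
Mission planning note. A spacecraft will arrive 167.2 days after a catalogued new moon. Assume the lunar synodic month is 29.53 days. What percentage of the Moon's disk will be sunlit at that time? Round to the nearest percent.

76%

Reduce mod P: 167.2 − 5×29.53 = 19.55 d into the current lunation.
Elongation θ = 360° × 19.55/29.53 ≈ 238.3°.
With cos θ = (-0.525), the lit fraction is (1 − (-0.525))/2 ≈ 0.762, so 76%.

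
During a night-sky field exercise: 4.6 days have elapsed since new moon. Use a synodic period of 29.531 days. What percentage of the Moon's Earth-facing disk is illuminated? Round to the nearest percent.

22%

Phase angle: θ = 360°·(4.6 d)/(29.531 d) = 56.1°.
With cos θ = 0.558, the lit fraction is (1 − 0.558)/2 ≈ 0.221, so 22%.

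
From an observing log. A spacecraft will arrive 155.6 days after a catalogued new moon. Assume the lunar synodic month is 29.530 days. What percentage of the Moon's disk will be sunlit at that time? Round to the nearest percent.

56%

Reduce mod P: 155.6 − 5×29.530 = 7.95 d into the current lunation.
Phase angle: θ = 360°·(7.95 d)/(29.530 d) = 96.9°.
With cos θ = (-0.120), the lit fraction is (1 − (-0.120))/2 ≈ 0.560, so 56%.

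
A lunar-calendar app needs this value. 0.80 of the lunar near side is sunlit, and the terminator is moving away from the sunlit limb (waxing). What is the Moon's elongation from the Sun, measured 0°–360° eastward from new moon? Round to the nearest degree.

From f = (1 − cos θ)/2: cos θ = 1 − 2×0.80 = -0.600; arccos → 126.9°.
The Moon is waxing (0°–180°), so θ = 126.9° directly.

127°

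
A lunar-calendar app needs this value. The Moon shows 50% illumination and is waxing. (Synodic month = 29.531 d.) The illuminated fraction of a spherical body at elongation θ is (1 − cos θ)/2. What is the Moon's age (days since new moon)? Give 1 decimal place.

7.4 days

Invert f = (1 − cos θ)/2 to get cos θ = 1 − 2(0.50) = 0.000, hence θ₀ = arccos 0.000 = 90.0°.
Waxing ⇒ before full, so θ = 90.0°.
Age = 29.531 × 90.0°/360° ≈ 7.38 days.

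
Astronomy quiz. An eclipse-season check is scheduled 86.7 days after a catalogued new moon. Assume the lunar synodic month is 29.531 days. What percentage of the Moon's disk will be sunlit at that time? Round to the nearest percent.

4%

86.7/29.531 = 2.936 lunations, so 2 complete cycles and 27.64 d into the next.
Phase angle: θ = 360°·(27.64 d)/(29.531 d) = 336.9°.
Illuminated fraction = (1 − cos 336.9°)/2 = (1 − 0.920)/2 ≈ 0.040, so 4%.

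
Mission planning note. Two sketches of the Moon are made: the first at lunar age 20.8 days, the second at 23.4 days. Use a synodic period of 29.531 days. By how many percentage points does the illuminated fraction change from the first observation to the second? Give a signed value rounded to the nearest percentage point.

-27 percentage points

θ₁ = 360° × 20.8/29.531 = 253.6°, f₁ = (1 − cos θ₁)/2 = 0.641.
θ₂ = 360° × 23.4/29.531 = 285.3°, f₂ = (1 − cos θ₂)/2 = 0.368.
Change = f₂ − f₁ = -0.273 → -27 percentage points.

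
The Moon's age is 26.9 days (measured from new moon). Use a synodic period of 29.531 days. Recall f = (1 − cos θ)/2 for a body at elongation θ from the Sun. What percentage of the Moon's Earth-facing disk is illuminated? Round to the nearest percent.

8%

The Moon has covered 26.9/29.531 of its cycle, so θ ≈ 360° × 26.9/29.531 = 327.9°.
Illuminated fraction = (1 − cos 327.9°)/2 = (1 − 0.847)/2 ≈ 0.076, so 8%.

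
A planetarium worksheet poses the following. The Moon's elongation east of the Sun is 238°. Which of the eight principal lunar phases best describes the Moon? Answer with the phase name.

The waning gibbous sector spans roughly 202°–248°; 238° falls inside it.

waning gibbous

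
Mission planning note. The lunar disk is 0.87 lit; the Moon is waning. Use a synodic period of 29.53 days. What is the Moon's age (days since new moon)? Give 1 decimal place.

From f = (1 − cos θ)/2: cos θ = 1 − 2×0.87 = -0.740; arccos → 137.7°.
Since the Moon is past full (waning), take the reflex angle: θ = 360° − 137.7° = 222.3°.
Age = 29.53 × 222.3°/360° ≈ 18.23 days.

18.2 days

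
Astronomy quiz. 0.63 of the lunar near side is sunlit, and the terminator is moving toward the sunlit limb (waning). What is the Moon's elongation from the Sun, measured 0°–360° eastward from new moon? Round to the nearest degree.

255°

Invert f = (1 − cos θ)/2 to get cos θ = 1 − 2(0.63) = -0.260, hence θ₀ = arccos -0.260 = 105.1°.
Since the Moon is past full (waning), take the reflex angle: θ = 360° − 105.1° = 254.9°.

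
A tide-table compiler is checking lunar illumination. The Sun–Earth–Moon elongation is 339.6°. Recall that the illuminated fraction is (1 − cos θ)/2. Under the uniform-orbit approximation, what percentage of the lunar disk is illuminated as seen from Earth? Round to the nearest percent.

3%

f = (1 − cos 339.6°)/2 = (1 − 0.937)/2 ≈ 0.031, i.e. 3%.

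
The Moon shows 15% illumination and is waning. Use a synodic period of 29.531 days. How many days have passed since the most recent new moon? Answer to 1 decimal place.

25.8 days

cos θ = 1 − 2f = 0.700, giving a principal value of 45.6°.
Waning ⇒ past full, so θ = 360° − 45.6° = 314.4°.
Age = 29.531 × 314.4°/360° ≈ 25.79 days.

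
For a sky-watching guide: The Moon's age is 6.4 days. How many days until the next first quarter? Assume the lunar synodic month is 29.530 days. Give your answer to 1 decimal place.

First quarter is 0.25 of the way through the cycle: age 0.25 × 29.530 = 7.383 d.
So 0.983 days remain (7.383 − 6.4).

1.0 days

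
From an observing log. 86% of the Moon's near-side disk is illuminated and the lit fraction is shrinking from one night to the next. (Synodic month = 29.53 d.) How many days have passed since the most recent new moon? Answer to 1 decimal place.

Invert f = (1 − cos θ)/2 to get cos θ = 1 − 2(0.86) = -0.720, hence θ₀ = arccos -0.720 = 136.1°.
Waning ⇒ past full, so θ = 360° − 136.1° = 223.9°.
Age = 29.53 × 223.9°/360° ≈ 18.37 days.

18.4 days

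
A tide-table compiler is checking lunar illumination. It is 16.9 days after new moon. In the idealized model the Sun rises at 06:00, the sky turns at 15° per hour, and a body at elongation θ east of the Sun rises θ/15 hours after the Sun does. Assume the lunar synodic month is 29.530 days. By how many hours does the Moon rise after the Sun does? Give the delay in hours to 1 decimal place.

13.7 h

The Moon has covered 16.9/29.530 of its cycle, so θ ≈ 360° × 16.9/29.530 = 206.0°.
At 15° of sky rotation per hour, 206.0° corresponds to a 13.74 h lag.
So the Moon rises 13.74 h after the Sun.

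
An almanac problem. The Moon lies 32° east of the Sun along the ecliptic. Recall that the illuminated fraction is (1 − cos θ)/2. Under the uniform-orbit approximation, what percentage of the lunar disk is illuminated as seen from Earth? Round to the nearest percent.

cos 32° = 0.848, so f = (1 − 0.848)/2 = 0.076, i.e. 8%.

8%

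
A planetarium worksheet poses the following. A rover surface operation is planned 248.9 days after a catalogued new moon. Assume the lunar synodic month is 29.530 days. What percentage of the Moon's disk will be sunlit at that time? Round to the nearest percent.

95%

248.9/29.530 = 8.429 lunations, so 8 complete cycles and 12.66 d into the next.
The Moon has covered 12.66/29.530 of its cycle, so θ ≈ 360° × 12.66/29.530 = 154.3°.
Illuminated fraction = (1 − cos 154.3°)/2 = (1 − (-0.901))/2 ≈ 0.951, so 95%.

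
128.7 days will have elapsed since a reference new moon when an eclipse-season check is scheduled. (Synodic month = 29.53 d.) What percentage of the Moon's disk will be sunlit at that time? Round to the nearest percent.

81%

128.7 d spans 4 complete synodic months (4 × 29.53 = 118.12 d) plus 10.58 d.
The Moon has covered 10.58/29.53 of its cycle, so θ ≈ 360° × 10.58/29.53 = 129.0°.
cos 129.0° = (-0.629), so f = (1 − (-0.629))/2 = 0.815, so 81%.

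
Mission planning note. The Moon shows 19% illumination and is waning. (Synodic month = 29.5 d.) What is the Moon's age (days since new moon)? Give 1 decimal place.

25.3 days

Invert f = (1 − cos θ)/2 to get cos θ = 1 − 2(0.19) = 0.620, hence θ₀ = arccos 0.620 = 51.7°.
A waning Moon lies in 180°–360°, so θ = 360° − 51.7° = 308.3°.
That fraction of the synodic month is 308.3/360 × 29.5 d ≈ 25.26 d.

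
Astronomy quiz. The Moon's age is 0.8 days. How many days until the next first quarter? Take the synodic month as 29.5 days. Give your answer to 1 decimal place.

First quarter is 0.25 of the way through the cycle: age 0.25 × 29.5 = 7.375 d.
So 6.575 days remain (7.375 − 0.8).

6.6 days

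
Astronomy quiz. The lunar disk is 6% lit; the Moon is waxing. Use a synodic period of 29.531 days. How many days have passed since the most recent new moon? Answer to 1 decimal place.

Invert f = (1 − cos θ)/2 to get cos θ = 1 − 2(0.06) = 0.880, hence θ₀ = arccos 0.880 = 28.4°.
Before full moon the principal value applies: θ = 28.4°.
Age = 29.531 × 28.4°/360° ≈ 2.33 days.

2.3 days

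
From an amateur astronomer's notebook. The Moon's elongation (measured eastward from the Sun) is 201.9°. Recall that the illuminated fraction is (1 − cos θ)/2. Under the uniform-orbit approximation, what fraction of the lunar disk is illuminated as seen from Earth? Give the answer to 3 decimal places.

cos 201.9° = (-0.928), so f = (1 − (-0.928))/2 = 0.964.

0.964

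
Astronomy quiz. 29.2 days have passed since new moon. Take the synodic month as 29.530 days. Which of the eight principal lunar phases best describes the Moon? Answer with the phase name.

At 29.2/29.530 of the cycle, θ ≈ 356° — the new moon range.

new moon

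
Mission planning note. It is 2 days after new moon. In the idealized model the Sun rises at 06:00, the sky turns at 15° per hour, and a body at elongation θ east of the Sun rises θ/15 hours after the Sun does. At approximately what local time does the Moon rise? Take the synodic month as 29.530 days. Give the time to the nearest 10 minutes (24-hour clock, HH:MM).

Phase angle: θ = 360°·(2 d)/(29.530 d) = 24.4°.
Delay after the Sun = 24.4° / (15°/h) ≈ 1.63 h.
06:00 + 1.625 h ≈ 07:38 → 07:40 to the nearest ten minutes.

07:40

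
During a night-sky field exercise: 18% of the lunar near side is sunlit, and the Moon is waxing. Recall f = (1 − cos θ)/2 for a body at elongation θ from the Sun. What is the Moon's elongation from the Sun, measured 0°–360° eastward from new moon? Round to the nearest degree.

cos θ = 1 − 2f = 0.640, giving a principal value of 50.2°.
Waxing ⇒ before full, so θ = 50.2°.

50°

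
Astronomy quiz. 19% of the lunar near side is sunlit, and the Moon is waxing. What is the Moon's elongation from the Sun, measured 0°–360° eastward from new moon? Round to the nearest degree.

From f = (1 − cos θ)/2: cos θ = 1 − 2×0.19 = 0.620; arccos → 51.7°.
Waxing ⇒ before full, so θ = 51.7°.

52°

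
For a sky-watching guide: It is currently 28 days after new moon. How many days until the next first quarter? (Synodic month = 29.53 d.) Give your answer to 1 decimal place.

8.9 days

First quarter occurs at elongation 90°, i.e. at age 29.53 × 90/360 = 7.383 d.
Already past this cycle's first quarter; the next is at 7.383 + 29.53 = 36.913 d, so 36.913 − 28 = 8.913 days.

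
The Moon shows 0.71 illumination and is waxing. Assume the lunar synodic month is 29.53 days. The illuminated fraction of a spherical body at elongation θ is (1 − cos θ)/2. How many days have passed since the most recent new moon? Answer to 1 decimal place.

9.4 days

From f = (1 − cos θ)/2: cos θ = 1 − 2×0.71 = -0.420; arccos → 114.8°.
Waxing ⇒ before full, so θ = 114.8°.
At 360°/29.53 d per day, 114.8° corresponds to 9.42 days.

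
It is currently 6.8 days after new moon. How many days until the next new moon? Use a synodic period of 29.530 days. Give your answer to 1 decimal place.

The next new moon completes the synodic month: 29.530 − 6.8 = 22.730 days.

22.7 days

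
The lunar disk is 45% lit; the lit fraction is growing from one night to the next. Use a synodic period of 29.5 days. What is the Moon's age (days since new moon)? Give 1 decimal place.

cos θ = 1 − 2f = 0.100, giving a principal value of 84.3°.
Before full moon the principal value applies: θ = 84.3°.
At 360°/29.5 d per day, 84.3° corresponds to 6.90 days.

6.9 days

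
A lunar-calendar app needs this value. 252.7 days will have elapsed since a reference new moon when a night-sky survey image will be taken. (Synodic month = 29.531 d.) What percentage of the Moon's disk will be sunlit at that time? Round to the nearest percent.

252.7 d spans 8 complete synodic months (8 × 29.531 = 236.25 d) plus 16.45 d.
Elongation θ = 360° × 16.45/29.531 ≈ 200.6°.
Illuminated fraction = (1 − cos 200.6°)/2 = (1 − (-0.936))/2 ≈ 0.968, so 97%.

97%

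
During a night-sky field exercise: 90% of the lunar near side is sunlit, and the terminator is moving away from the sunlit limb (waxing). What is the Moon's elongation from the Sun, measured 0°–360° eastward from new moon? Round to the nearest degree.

143°

From f = (1 − cos θ)/2: cos θ = 1 − 2×0.90 = -0.800; arccos → 143.1°.
The Moon is waxing (0°–180°), so θ = 143.1° directly.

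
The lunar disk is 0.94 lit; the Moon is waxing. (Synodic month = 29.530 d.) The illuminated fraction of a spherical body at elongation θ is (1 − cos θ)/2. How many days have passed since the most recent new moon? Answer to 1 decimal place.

12.4 days

cos θ = 1 − 2f = -0.880, giving a principal value of 151.6°.
Before full moon the principal value applies: θ = 151.6°.
At 360°/29.530 d per day, 151.6° corresponds to 12.44 days.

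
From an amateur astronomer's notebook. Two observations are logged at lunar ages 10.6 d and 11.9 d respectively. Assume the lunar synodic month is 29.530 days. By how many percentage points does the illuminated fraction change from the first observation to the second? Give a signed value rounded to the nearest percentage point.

θ₁ = 360° × 10.6/29.530 = 129.2°, f₁ = (1 − cos θ₁)/2 = 0.816.
θ₂ = 360° × 11.9/29.530 = 145.1°, f₂ = (1 − cos θ₂)/2 = 0.910.
Change = f₂ − f₁ = +0.094 → +9 percentage points.

+9 percentage points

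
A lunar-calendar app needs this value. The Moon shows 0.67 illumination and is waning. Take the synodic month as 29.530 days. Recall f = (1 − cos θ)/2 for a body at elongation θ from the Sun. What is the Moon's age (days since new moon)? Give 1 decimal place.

Invert f = (1 − cos θ)/2 to get cos θ = 1 − 2(0.67) = -0.340, hence θ₀ = arccos -0.340 = 109.9°.
A waning Moon lies in 180°–360°, so θ = 360° − 109.9° = 250.1°.
That fraction of the synodic month is 250.1/360 × 29.530 d ≈ 20.52 d.

20.5 days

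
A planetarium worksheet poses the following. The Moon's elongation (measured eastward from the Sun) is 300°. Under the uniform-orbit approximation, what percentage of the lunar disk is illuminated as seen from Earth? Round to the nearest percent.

25%

cos 300° = 0.500, so f = (1 − 0.500)/2 = 0.250, i.e. 25%.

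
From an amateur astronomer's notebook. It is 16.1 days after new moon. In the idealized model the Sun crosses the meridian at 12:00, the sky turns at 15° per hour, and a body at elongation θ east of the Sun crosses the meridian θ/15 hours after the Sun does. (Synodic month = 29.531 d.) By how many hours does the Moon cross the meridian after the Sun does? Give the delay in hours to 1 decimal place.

Elongation θ = 360° × 16.1/29.531 ≈ 196.3°.
The Moon trails the Sun by θ/15 = 196.3/15 ≈ 13.08 hours.
So the Moon crosses the meridian 13.08 h after the Sun.

13.1 h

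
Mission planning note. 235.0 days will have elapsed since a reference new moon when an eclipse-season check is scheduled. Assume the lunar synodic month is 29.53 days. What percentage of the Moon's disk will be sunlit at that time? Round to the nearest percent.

2%

Reduce mod P: 235.0 − 7×29.53 = 28.29 d into the current lunation.
Phase angle: θ = 360°·(28.29 d)/(29.53 d) = 344.9°.
Illuminated fraction = (1 − cos 344.9°)/2 = (1 − 0.965)/2 ≈ 0.017, so 2%.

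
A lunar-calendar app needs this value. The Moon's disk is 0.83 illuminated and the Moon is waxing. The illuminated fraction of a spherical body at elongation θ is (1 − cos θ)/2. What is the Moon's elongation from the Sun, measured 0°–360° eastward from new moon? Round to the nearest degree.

131°

cos θ = 1 − 2f = -0.660, giving a principal value of 131.3°.
Waxing ⇒ before full, so θ = 131.3°.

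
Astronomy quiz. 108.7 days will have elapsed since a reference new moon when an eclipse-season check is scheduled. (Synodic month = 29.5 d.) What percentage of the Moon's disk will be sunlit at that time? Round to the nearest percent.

108.7/29.5 = 3.685 lunations, so 3 complete cycles and 20.20 d into the next.
The Moon has covered 20.20/29.5 of its cycle, so θ ≈ 360° × 20.20/29.5 = 246.5°.
With cos θ = (-0.399), the lit fraction is (1 − (-0.399))/2 ≈ 0.699, so 70%.

70%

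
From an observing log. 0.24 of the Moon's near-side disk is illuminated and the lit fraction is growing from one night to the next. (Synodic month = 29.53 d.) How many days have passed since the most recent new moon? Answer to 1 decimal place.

From f = (1 − cos θ)/2: cos θ = 1 − 2×0.24 = 0.520; arccos → 58.7°.
Waxing ⇒ before full, so θ = 58.7°.
That fraction of the synodic month is 58.7/360 × 29.53 d ≈ 4.81 d.

4.8 days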